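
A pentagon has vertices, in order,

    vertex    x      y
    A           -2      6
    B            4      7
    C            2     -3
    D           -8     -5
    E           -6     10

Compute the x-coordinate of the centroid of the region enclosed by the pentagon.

Apply the surveyor's formula. First the cross-terms c_i = x_i·y_{i+1} − x_{i+1}·y_i:
  -38, -26, -34, -110, -16  ⇒  2A = -224, A = -112.
Then Σ (x_i + x_{i+1})·c_i = 1640, so x̄ = 1640 / (6·(-112)) = -205/84.

-205/84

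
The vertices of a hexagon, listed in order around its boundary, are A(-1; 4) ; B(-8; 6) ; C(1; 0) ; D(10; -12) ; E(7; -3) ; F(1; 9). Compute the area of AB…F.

Apply the surveyor's formula: 2A = Σ (x_i·y_{i+1} − x_{i+1}·y_i), indices taken mod 6.
Σ = (26) + (-6) + (-12) + (54) + (66) + (13) = 141
Area = |Σ|/2 = 70.5.

70.5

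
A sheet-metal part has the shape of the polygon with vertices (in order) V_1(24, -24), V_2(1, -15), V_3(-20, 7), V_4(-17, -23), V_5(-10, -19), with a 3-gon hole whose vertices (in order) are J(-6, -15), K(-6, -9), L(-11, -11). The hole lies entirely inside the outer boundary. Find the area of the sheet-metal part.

Outer boundary:
Σ = (-336) + (-293) + (579) + (93) + (696) = 739
Area = |Σ|/2 = 369.5.
Hole:
Apply Gauss's area formula: 2A = Σ (x_i·y_{i+1} − x_{i+1}·y_i), indices taken mod 3.
Σ = (-36) + (-33) + (99) = 30
Area = |Σ|/2 = 15.
Net area = 369.5 − 15 = 354.5.

354.5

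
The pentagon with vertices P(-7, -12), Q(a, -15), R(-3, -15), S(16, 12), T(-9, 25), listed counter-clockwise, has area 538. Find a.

The doubled signed area Σ (x_i y_{i+1} − x_{i+1} y_i) is linear in a.
With a=0 it equals 1055; the coefficient of a is -3 (from the two edges through Q).
So -3·a + 1055 = 2·538 = 1076 ⇒ a = -7.

-7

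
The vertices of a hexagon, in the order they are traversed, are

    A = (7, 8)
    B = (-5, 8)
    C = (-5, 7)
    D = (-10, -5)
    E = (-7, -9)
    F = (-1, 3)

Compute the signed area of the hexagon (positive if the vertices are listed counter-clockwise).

96

Apply the shoelace (surveyor's) formula: 2A = Σ (x_i·y_{i+1} − x_{i+1}·y_i), indices taken mod 6.
Σ = (96) + (5) + (95) + (55) + (-30) + (-29) = 192
Signed area = Σ/2 = 96 (positive ⇒ counter-clockwise traversal).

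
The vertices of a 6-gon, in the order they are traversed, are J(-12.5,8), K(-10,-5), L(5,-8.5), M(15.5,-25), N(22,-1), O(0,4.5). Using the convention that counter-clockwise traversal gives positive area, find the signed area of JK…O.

474.5

Apply Gauss's area formula: 2A = Σ (x_i·y_{i+1} − x_{i+1}·y_i), indices taken mod 6.
J→K: (-12.5)(-5) − (-10)(8) = 142.5
K→L: (-10)(-8.5) − (5)(-5) = 110
L→M: (5)(-25) − (15.5)(-8.5) = 6.75
M→N: (15.5)(-1) − (22)(-25) = 534.5
N→O: (22)(4.5) − (0)(-1) = 99
O→J: (0)(8) − (-12.5)(4.5) = 56.25
Σ = 949
Signed area = Σ/2 = 474.5 (positive ⇒ counter-clockwise traversal).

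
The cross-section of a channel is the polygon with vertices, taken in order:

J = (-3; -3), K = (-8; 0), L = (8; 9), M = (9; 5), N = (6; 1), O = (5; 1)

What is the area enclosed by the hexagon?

Apply the shoelace formula: 2A = Σ (x_i·y_{i+1} − x_{i+1}·y_i), indices taken mod 6.
Σ = (-24) + (-72) + (-41) + (-21) + (1) + (-12) = -169
Area = |Σ|/2 = 84.5.

84.5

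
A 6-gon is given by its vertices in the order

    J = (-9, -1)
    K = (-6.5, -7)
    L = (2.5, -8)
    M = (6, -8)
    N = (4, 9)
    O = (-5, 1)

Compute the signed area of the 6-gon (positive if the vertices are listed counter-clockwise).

151.5

Apply the shoelace formula: 2A = Σ (x_i·y_{i+1} − x_{i+1}·y_i), indices taken mod 6.
Cross-terms: 56.5, 69.5, 28, 86, 49, 14  ⇒  Σ = 303
Signed area = Σ/2 = 151.5 (positive ⇒ counter-clockwise traversal).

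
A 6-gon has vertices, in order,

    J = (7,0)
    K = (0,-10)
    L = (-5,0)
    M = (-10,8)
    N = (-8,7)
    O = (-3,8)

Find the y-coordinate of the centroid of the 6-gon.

101/265

Apply the shoelace (surveyor's) formula. First the cross-terms c_i = x_i·y_{i+1} − x_{i+1}·y_i:
  -70, -50, -40, -6, -43, -56  ⇒  2A = -265, A = -132.5.
Then Σ (y_i + y_{i+1})·c_i = -303, so ȳ = -303 / (6·(-132.5)) = 101/265.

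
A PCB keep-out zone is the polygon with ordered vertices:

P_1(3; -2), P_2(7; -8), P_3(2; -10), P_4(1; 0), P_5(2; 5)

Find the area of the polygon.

Apply the shoelace formula: 2A = Σ (x_i·y_{i+1} − x_{i+1}·y_i), indices taken mod 5.
Σ = (-10) + (-54) + (10) + (5) + (-19) = -68
Area = |Σ|/2 = 34.

34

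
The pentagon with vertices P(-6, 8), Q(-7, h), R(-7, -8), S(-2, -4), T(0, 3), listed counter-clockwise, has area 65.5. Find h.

-5

Write out the shoelace sum; only the two edges meeting at Q involve h:
2·Area = [((-6)·h − (-7)·8) + ((-7)·(-8) − (-7)·h)] + 24
       = 1·h + 136 = 131
⇒ h = -5.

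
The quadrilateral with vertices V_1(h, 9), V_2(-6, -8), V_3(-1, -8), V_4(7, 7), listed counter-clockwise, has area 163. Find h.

-8

Write out the shoelace sum; only the two edges meeting at V_1 involve h:
2·Area = [(7·9 − h·7) + (h·(-8) − (-6)·9)] + 89
       = -15·h + 206 = 326
⇒ h = -8.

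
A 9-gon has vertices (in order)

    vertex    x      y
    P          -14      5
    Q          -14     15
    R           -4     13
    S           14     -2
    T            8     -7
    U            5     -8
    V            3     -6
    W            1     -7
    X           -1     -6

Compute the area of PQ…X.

335

Apply the surveyor's formula: 2A = Σ (x_i·y_{i+1} − x_{i+1}·y_i), indices taken mod 9.
P→Q: (-14)(15) − (-14)(5) = -140
Q→R: (-14)(13) − (-4)(15) = -122
R→S: (-4)(-2) − (14)(13) = -174
S→T: (14)(-7) − (8)(-2) = -82
T→U: (8)(-8) − (5)(-7) = -29
U→V: (5)(-6) − (3)(-8) = -6
V→W: (3)(-7) − (1)(-6) = -15
W→X: (1)(-6) − (-1)(-7) = -13
X→P: (-1)(5) − (-14)(-6) = -89
Σ = -670
Area = |Σ|/2 = 335.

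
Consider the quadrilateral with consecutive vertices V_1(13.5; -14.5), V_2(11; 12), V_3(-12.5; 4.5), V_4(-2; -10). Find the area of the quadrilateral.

409.5

Apply the shoelace (surveyor's) formula: 2A = Σ (x_i·y_{i+1} − x_{i+1}·y_i), indices taken mod 4.
Σ = (321.5) + (199.5) + (134) + (164) = 819
Area = |Σ|/2 = 409.5.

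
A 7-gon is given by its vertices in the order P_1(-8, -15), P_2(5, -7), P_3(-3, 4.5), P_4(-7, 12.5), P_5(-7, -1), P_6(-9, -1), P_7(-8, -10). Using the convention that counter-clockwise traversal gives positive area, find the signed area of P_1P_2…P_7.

170.5

P_1→P_2: (-8)(-7) − (5)(-15) = 131
P_2→P_3: (5)(4.5) − (-3)(-7) = 1.5
P_3→P_4: (-3)(12.5) − (-7)(4.5) = -6
P_4→P_5: (-7)(-1) − (-7)(12.5) = 94.5
P_5→P_6: (-7)(-1) − (-9)(-1) = -2
P_6→P_7: (-9)(-10) − (-8)(-1) = 82
P_7→P_1: (-8)(-15) − (-8)(-10) = 40
Σ = 341
Signed area = Σ/2 = 170.5 (positive ⇒ counter-clockwise traversal).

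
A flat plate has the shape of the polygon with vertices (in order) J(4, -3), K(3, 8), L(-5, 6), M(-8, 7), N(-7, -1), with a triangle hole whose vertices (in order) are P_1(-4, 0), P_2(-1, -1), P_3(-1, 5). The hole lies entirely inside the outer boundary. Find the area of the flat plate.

Outer boundary:
J→K: (4)(8) − (3)(-3) = 41
K→L: (3)(6) − (-5)(8) = 58
L→M: (-5)(7) − (-8)(6) = 13
M→N: (-8)(-1) − (-7)(7) = 57
N→J: (-7)(-3) − (4)(-1) = 25
Σ = 194
Area = |Σ|/2 = 97.
Hole:
Apply Gauss's area formula: 2A = Σ (x_i·y_{i+1} − x_{i+1}·y_i), indices taken mod 3.
Σ = (4) + (-6) + (20) = 18
Area = |Σ|/2 = 9.
Net area = 97 − 9 = 88.

88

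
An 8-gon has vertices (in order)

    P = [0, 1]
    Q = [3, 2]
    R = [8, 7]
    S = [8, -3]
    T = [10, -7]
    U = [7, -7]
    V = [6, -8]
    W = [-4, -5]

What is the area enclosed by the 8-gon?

Apply Gauss's area formula: 2A = Σ (x_i·y_{i+1} − x_{i+1}·y_i), indices taken mod 8.
Cross-terms: -3, 5, -80, -26, -21, -14, -62, -4  ⇒  Σ = -205
Area = |Σ|/2 = 102.5.

102.5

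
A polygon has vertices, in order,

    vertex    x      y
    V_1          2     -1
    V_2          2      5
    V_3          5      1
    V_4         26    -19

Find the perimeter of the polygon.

|V_1V_2| = √((0)² + (6)²) = √36 = 6
|V_2V_3| = √((3)² + (-4)²) = √25 = 5
|V_3V_4| = √((21)² + (-20)²) = √841 = 29
|V_4V_1| = √((-24)² + (18)²) = √900 = 30
Perimeter = 6 + 5 + 29 + 30 = 70.

70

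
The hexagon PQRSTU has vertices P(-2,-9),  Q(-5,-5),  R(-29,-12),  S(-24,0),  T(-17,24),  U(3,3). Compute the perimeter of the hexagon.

110

|PQ| = √((-3)² + (4)²) = √25 = 5
|QR| = √((-24)² + (-7)²) = √625 = 25
|RS| = √((5)² + (12)²) = √169 = 13
|ST| = √((7)² + (24)²) = √625 = 25
|TU| = √((20)² + (-21)²) = √841 = 29
|UP| = √((-5)² + (-12)²) = √169 = 13
Perimeter = 5 + 25 + 13 + 25 + 29 + 13 = 110.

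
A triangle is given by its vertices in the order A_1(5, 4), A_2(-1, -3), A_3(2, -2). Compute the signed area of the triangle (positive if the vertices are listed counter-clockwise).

Cross-terms: -11, 8, 18  ⇒  Σ = 15
Signed area = Σ/2 = 7.5 (positive ⇒ counter-clockwise traversal).

7.5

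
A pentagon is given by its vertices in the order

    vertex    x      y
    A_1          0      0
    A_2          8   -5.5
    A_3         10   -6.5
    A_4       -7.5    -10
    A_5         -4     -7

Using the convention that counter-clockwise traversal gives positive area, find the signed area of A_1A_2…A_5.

Cross-terms: 0, 3, -148.75, 12.5, 0  ⇒  Σ = -133.25
Signed area = Σ/2 = -66.625 (negative ⇒ clockwise traversal).

-66.625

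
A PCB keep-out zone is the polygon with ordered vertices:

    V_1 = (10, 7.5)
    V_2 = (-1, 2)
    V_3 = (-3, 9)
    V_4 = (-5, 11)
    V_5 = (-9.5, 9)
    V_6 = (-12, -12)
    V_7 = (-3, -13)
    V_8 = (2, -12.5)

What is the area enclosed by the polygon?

Apply the shoelace formula: 2A = Σ (x_i·y_{i+1} − x_{i+1}·y_i), indices taken mod 8.
Cross-terms: 27.5, -3, 12, 59.5, 222, 120, 63.5, 140  ⇒  Σ = 641.5
Area = |Σ|/2 = 320.75.

320.75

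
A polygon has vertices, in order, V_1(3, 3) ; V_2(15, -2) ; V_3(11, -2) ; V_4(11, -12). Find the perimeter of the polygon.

|V_1V_2| = √((12)² + (-5)²) = √169 = 13
|V_2V_3| = √((-4)² + (0)²) = √16 = 4
|V_3V_4| = √((0)² + (-10)²) = √100 = 10
|V_4V_1| = √((-8)² + (15)²) = √289 = 17
Perimeter = 13 + 4 + 10 + 17 = 44.

44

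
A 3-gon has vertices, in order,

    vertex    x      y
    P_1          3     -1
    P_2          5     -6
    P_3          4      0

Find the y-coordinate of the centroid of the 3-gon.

Apply the shoelace formula. First the cross-terms c_i = x_i·y_{i+1} − x_{i+1}·y_i:
  -13, 24, -4  ⇒  2A = 7, A = 3.5.
Then Σ (y_i + y_{i+1})·c_i = -49, so ȳ = -49 / (6·3.5) = -7/3.

-7/3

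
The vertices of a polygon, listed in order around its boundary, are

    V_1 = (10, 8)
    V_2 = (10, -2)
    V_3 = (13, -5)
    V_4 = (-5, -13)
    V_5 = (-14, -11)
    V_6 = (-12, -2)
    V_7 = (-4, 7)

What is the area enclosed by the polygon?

371.5

Σ = (-100) + (-24) + (-194) + (-127) + (-104) + (-92) + (-102) = -743
Area = |Σ|/2 = 371.5.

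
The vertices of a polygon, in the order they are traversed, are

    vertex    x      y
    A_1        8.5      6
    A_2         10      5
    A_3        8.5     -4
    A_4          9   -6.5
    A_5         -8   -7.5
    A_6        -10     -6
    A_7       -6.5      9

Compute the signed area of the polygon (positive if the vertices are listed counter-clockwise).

-255.125

Apply Gauss's area formula: 2A = Σ (x_i·y_{i+1} − x_{i+1}·y_i), indices taken mod 7.
Σ = (-17.5) + (-82.5) + (-19.25) + (-119.5) + (-27) + (-129) + (-115.5) = -510.25
Signed area = Σ/2 = -255.125 (negative ⇒ clockwise traversal).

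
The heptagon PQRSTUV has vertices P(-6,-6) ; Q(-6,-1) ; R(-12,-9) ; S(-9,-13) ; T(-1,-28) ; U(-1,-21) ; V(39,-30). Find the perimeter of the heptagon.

|PQ| = √((0)² + (5)²) = √25 = 5
|QR| = √((-6)² + (-8)²) = √100 = 10
|RS| = √((3)² + (-4)²) = √25 = 5
|ST| = √((8)² + (-15)²) = √289 = 17
|TU| = √((0)² + (7)²) = √49 = 7
|UV| = √((40)² + (-9)²) = √1681 = 41
|VP| = √((-45)² + (24)²) = √2601 = 51
Perimeter = 5 + 10 + 5 + 17 + 7 + 41 + 51 = 136.

136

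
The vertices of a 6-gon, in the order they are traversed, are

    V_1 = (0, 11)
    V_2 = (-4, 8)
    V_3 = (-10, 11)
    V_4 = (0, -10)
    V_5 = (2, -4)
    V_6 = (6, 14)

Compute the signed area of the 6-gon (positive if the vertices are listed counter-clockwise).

159

Apply the shoelace formula: 2A = Σ (x_i·y_{i+1} − x_{i+1}·y_i), indices taken mod 6.
V_1→V_2: (0)(8) − (-4)(11) = 44
V_2→V_3: (-4)(11) − (-10)(8) = 36
V_3→V_4: (-10)(-10) − (0)(11) = 100
V_4→V_5: (0)(-4) − (2)(-10) = 20
V_5→V_6: (2)(14) − (6)(-4) = 52
V_6→V_1: (6)(11) − (0)(14) = 66
Σ = 318
Signed area = Σ/2 = 159 (positive ⇒ counter-clockwise traversal).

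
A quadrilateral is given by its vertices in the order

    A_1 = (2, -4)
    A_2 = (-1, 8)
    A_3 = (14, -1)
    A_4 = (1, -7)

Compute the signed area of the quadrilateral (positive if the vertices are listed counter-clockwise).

-93

Apply Gauss's area formula: 2A = Σ (x_i·y_{i+1} − x_{i+1}·y_i), indices taken mod 4.
Σ = (12) + (-111) + (-97) + (10) = -186
Signed area = Σ/2 = -93 (negative ⇒ clockwise traversal).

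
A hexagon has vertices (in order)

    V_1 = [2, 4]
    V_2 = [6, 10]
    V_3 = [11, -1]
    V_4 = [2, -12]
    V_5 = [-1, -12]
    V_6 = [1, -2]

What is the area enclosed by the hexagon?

Σ = (-4) + (-116) + (-130) + (-36) + (14) + (8) = -264
Area = |Σ|/2 = 132.

132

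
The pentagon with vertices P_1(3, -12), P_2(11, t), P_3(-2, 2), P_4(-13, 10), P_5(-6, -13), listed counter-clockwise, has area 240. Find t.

-4

Write out the shoelace sum; only the two edges meeting at P_2 involve t:
2·Area = [(3·t − 11·(-12)) + (11·2 − (-2)·t)] + 346
       = 5·t + 500 = 480
⇒ t = -4.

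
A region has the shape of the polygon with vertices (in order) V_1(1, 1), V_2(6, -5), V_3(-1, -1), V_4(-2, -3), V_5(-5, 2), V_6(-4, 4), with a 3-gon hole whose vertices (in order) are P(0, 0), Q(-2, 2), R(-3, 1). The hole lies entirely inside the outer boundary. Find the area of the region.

Outer boundary:
Σ = (-11) + (-11) + (1) + (-19) + (-12) + (-8) = -60
Area = |Σ|/2 = 30.
Hole:
Cross-terms: 0, 4, 0  ⇒  Σ = 4
Area = |Σ|/2 = 2.
Net area = 30 − 2 = 28.

28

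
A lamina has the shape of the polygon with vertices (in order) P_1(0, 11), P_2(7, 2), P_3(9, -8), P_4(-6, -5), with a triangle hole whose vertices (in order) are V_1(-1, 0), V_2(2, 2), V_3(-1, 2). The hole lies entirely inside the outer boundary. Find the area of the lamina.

Outer boundary:
Apply Gauss's area formula: 2A = Σ (x_i·y_{i+1} − x_{i+1}·y_i), indices taken mod 4.
P_1→P_2: (0)(2) − (7)(11) = -77
P_2→P_3: (7)(-8) − (9)(2) = -74
P_3→P_4: (9)(-5) − (-6)(-8) = -93
P_4→P_1: (-6)(11) − (0)(-5) = -66
Σ = -310
Area = |Σ|/2 = 155.
Hole:
Apply the surveyor's formula: 2A = Σ (x_i·y_{i+1} − x_{i+1}·y_i), indices taken mod 3.
Σ = (-2) + (6) + (2) = 6
Area = |Σ|/2 = 3.
Net area = 155 − 3 = 152.

152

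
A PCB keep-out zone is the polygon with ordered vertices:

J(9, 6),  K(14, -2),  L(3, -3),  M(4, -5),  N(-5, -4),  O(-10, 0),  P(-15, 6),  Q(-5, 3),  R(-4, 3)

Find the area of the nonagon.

175.5

Σ = (-102) + (-36) + (-3) + (-41) + (-40) + (-60) + (-15) + (-3) + (-51) = -351
Area = |Σ|/2 = 175.5.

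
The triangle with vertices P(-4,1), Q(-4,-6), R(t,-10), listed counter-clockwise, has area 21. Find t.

2

Write out the shoelace sum; only the two edges meeting at R involve t:
2·Area = [((-4)·(-10) − t·(-6)) + (t·1 − (-4)·(-10))] + 28
       = 7·t + 28 = 42
⇒ t = 2.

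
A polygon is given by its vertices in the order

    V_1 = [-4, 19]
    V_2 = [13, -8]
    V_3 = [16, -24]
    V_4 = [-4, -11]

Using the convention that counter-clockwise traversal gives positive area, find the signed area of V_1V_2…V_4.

Σ = (-215) + (-184) + (-272) + (-120) = -791
Signed area = Σ/2 = -395.5 (negative ⇒ clockwise traversal).

-395.5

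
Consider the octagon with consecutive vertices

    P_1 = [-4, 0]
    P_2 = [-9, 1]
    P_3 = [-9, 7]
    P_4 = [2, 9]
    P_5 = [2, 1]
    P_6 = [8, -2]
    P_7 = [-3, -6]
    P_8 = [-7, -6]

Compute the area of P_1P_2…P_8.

Apply the shoelace (surveyor's) formula: 2A = Σ (x_i·y_{i+1} − x_{i+1}·y_i), indices taken mod 8.
Cross-terms: -4, -54, -95, -16, -12, -54, -24, -24  ⇒  Σ = -283
Area = |Σ|/2 = 141.5.

141.5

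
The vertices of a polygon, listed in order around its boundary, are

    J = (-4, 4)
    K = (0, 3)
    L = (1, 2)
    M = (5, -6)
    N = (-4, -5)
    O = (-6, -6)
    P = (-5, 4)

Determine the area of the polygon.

Σ = (-12) + (-3) + (-16) + (-49) + (-6) + (-54) + (-4) = -144
Area = |Σ|/2 = 72.

72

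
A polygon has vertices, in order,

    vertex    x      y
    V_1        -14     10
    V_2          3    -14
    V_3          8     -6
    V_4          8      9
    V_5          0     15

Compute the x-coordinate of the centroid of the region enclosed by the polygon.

Apply the shoelace formula. First the cross-terms c_i = x_i·y_{i+1} − x_{i+1}·y_i:
  166, 94, 120, 120, 210  ⇒  2A = 710, A = 355.
Then Σ (x_i + x_{i+1})·c_i = -852, so x̄ = -852 / (6·355) = -0.4.

-0.4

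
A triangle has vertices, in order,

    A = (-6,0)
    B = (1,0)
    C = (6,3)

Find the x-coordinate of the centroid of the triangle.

Apply the shoelace formula. First the cross-terms c_i = x_i·y_{i+1} − x_{i+1}·y_i:
  0, 3, 18  ⇒  2A = 21, A = 10.5.
Then Σ (x_i + x_{i+1})·c_i = 21, so x̄ = 21 / (6·10.5) = 1/3.

1/3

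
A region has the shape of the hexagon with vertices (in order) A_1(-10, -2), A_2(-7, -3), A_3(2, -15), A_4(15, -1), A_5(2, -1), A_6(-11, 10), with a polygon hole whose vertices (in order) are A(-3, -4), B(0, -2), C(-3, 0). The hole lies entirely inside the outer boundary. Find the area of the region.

228

Outer boundary:
Apply Gauss's area formula: 2A = Σ (x_i·y_{i+1} − x_{i+1}·y_i), indices taken mod 6.
Cross-terms: 16, 111, 223, -13, 9, 122  ⇒  Σ = 468
Area = |Σ|/2 = 234.
Hole:
Cross-terms: 6, -6, 12  ⇒  Σ = 12
Area = |Σ|/2 = 6.
Net area = 234 − 6 = 228.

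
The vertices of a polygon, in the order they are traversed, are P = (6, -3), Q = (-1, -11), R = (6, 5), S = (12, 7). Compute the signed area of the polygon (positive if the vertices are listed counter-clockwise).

-52

Σ = (-69) + (61) + (-18) + (-78) = -104
Signed area = Σ/2 = -52 (negative ⇒ clockwise traversal).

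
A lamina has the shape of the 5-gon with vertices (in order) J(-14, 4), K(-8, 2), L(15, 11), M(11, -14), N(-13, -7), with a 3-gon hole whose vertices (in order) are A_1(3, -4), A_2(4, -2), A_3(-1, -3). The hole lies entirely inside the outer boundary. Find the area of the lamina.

Outer boundary:
J→K: (-14)(2) − (-8)(4) = 4
K→L: (-8)(11) − (15)(2) = -118
L→M: (15)(-14) − (11)(11) = -331
M→N: (11)(-7) − (-13)(-14) = -259
N→J: (-13)(4) − (-14)(-7) = -150
Σ = -854
Area = |Σ|/2 = 427.
Hole:
A_1→A_2: (3)(-2) − (4)(-4) = 10
A_2→A_3: (4)(-3) − (-1)(-2) = -14
A_3→A_1: (-1)(-4) − (3)(-3) = 13
Σ = 9
Area = |Σ|/2 = 4.5.
Net area = 427 − 4.5 = 422.5.

422.5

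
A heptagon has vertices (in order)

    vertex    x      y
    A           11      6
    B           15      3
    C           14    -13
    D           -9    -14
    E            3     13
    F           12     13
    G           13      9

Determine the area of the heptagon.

A→B: (11)(3) − (15)(6) = -57
B→C: (15)(-13) − (14)(3) = -237
C→D: (14)(-14) − (-9)(-13) = -313
D→E: (-9)(13) − (3)(-14) = -75
E→F: (3)(13) − (12)(13) = -117
F→G: (12)(9) − (13)(13) = -61
G→A: (13)(6) − (11)(9) = -21
Σ = -881
Area = |Σ|/2 = 440.5.

440.5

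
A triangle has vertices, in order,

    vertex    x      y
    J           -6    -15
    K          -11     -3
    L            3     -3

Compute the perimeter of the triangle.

|JK| = √((-5)² + (12)²) = √169 = 13
|KL| = √((14)² + (0)²) = √196 = 14
|LJ| = √((-9)² + (-12)²) = √225 = 15
Perimeter = 13 + 14 + 15 = 42.

42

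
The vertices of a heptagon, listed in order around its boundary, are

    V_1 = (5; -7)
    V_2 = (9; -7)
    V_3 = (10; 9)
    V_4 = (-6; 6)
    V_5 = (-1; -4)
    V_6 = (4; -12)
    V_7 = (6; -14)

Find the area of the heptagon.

197.5

Σ = (28) + (151) + (114) + (30) + (28) + (16) + (28) = 395
Area = |Σ|/2 = 197.5.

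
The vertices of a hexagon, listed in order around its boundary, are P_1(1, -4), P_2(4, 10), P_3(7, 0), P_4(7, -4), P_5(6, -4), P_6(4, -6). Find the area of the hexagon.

Σ = (26) + (-70) + (-28) + (-4) + (-20) + (-10) = -106
Area = |Σ|/2 = 53.

53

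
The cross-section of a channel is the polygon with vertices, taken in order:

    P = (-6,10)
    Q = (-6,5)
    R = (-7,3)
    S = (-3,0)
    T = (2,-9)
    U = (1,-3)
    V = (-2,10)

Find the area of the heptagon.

Σ = (30) + (17) + (9) + (27) + (3) + (4) + (40) = 130
Area = |Σ|/2 = 65.

65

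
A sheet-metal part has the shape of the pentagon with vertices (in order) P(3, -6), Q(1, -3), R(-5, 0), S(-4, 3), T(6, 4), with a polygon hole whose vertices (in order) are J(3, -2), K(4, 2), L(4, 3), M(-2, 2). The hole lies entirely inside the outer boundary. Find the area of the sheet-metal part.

42.5

Outer boundary:
Σ = (-3) + (-15) + (-15) + (-34) + (-48) = -115
Area = |Σ|/2 = 57.5.
Hole:
Apply Gauss's area formula: 2A = Σ (x_i·y_{i+1} − x_{i+1}·y_i), indices taken mod 4.
J→K: (3)(2) − (4)(-2) = 14
K→L: (4)(3) − (4)(2) = 4
L→M: (4)(2) − (-2)(3) = 14
M→J: (-2)(-2) − (3)(2) = -2
Σ = 30
Area = |Σ|/2 = 15.
Net area = 57.5 − 15 = 42.5.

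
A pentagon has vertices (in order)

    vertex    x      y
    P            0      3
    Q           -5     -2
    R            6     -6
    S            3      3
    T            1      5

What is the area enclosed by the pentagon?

54

Apply the shoelace formula: 2A = Σ (x_i·y_{i+1} − x_{i+1}·y_i), indices taken mod 5.
Cross-terms: 15, 42, 36, 12, 3  ⇒  Σ = 108
Area = |Σ|/2 = 54.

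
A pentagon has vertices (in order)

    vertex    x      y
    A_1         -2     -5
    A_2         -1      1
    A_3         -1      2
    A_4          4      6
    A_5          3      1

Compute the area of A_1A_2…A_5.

Cross-terms: -7, -1, -14, -14, -13  ⇒  Σ = -49
Area = |Σ|/2 = 24.5.

24.5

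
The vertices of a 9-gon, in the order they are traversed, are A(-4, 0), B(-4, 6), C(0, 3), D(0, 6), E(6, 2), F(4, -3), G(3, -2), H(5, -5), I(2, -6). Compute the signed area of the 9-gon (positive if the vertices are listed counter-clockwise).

A→B: (-4)(6) − (-4)(0) = -24
B→C: (-4)(3) − (0)(6) = -12
C→D: (0)(6) − (0)(3) = 0
D→E: (0)(2) − (6)(6) = -36
E→F: (6)(-3) − (4)(2) = -26
F→G: (4)(-2) − (3)(-3) = 1
G→H: (3)(-5) − (5)(-2) = -5
H→I: (5)(-6) − (2)(-5) = -20
I→A: (2)(0) − (-4)(-6) = -24
Σ = -146
Signed area = Σ/2 = -73 (negative ⇒ clockwise traversal).

-73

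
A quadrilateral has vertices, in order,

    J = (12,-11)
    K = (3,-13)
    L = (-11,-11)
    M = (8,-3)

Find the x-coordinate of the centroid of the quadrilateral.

8/3

Apply the shoelace (surveyor's) formula. First the cross-terms c_i = x_i·y_{i+1} − x_{i+1}·y_i:
  -123, -176, 121, -52  ⇒  2A = -230, A = -115.
Then Σ (x_i + x_{i+1})·c_i = -1840, so x̄ = -1840 / (6·(-115)) = 8/3.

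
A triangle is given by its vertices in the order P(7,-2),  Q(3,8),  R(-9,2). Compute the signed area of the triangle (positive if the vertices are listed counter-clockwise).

Apply the shoelace formula: 2A = Σ (x_i·y_{i+1} − x_{i+1}·y_i), indices taken mod 3.
P→Q: (7)(8) − (3)(-2) = 62
Q→R: (3)(2) − (-9)(8) = 78
R→P: (-9)(-2) − (7)(2) = 4
Σ = 144
Signed area = Σ/2 = 72 (positive ⇒ counter-clockwise traversal).

72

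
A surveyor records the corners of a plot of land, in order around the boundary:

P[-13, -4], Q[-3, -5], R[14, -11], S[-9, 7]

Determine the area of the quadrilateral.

Cross-terms: 53, 103, -1, 127  ⇒  Σ = 282
Area = |Σ|/2 = 141.

141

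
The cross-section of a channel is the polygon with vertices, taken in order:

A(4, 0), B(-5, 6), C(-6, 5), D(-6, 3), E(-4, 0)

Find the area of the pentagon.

Cross-terms: 24, 11, 12, 12, 0  ⇒  Σ = 59
Area = |Σ|/2 = 29.5.

29.5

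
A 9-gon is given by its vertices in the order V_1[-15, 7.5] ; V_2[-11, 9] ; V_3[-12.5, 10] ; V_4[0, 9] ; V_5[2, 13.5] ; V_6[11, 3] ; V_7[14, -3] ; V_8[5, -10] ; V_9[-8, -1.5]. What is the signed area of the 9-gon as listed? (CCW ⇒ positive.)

-346.5

Apply the surveyor's formula: 2A = Σ (x_i·y_{i+1} − x_{i+1}·y_i), indices taken mod 9.
Σ = (-52.5) + (2.5) + (-112.5) + (-18) + (-142.5) + (-75) + (-125) + (-87.5) + (-82.5) = -693
Signed area = Σ/2 = -346.5 (negative ⇒ clockwise traversal).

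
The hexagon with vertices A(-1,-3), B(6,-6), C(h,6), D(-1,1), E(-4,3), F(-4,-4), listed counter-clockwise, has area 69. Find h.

5

Write out the shoelace sum; only the two edges meeting at C involve h:
2·Area = [(6·6 − h·(-6)) + (h·1 − (-1)·6)] + 61
       = 7·h + 103 = 138
⇒ h = 5.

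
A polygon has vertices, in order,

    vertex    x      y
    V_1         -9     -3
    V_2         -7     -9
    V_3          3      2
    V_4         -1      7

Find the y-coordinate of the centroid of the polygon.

-170/243

Apply the shoelace formula. First the cross-terms c_i = x_i·y_{i+1} − x_{i+1}·y_i:
  60, 13, 23, 66  ⇒  2A = 162, A = 81.
Then Σ (y_i + y_{i+1})·c_i = -340, so ȳ = -340 / (6·81) = -170/243.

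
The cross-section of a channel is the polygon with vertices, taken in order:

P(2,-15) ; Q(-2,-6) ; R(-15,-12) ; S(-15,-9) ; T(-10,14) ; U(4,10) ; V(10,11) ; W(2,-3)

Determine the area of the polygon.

Apply Gauss's area formula: 2A = Σ (x_i·y_{i+1} − x_{i+1}·y_i), indices taken mod 8.
Σ = (-42) + (-66) + (-45) + (-300) + (-156) + (-56) + (-52) + (-24) = -741
Area = |Σ|/2 = 370.5.

370.5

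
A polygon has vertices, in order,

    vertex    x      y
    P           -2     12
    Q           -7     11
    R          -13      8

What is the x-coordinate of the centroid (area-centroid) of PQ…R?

Apply the shoelace (surveyor's) formula. First the cross-terms c_i = x_i·y_{i+1} − x_{i+1}·y_i:
  62, 87, -140  ⇒  2A = 9, A = 4.5.
Then Σ (x_i + x_{i+1})·c_i = -198, so x̄ = -198 / (6·4.5) = -22/3.

-22/3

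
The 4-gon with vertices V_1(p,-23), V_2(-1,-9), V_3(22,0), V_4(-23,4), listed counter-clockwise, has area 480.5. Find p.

-13

The doubled signed area Σ (x_i y_{i+1} − x_{i+1} y_i) is linear in p.
With p=0 it equals 792; the coefficient of p is -13 (from the two edges through V_1).
So -13·p + 792 = 2·480.5 = 961 ⇒ p = -13.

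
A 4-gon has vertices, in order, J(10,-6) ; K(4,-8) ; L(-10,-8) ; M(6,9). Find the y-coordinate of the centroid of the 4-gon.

-77/36

Apply the shoelace (surveyor's) formula. First the cross-terms c_i = x_i·y_{i+1} − x_{i+1}·y_i:
  -56, -112, -42, -126  ⇒  2A = -336, A = -168.
Then Σ (y_i + y_{i+1})·c_i = 2156, so ȳ = 2156 / (6·(-168)) = -77/36.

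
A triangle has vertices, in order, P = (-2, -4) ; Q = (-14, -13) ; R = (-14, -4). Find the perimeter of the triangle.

|PQ| = √((-12)² + (-9)²) = √225 = 15
|QR| = √((0)² + (9)²) = √81 = 9
|RP| = √((12)² + (0)²) = √144 = 12
Perimeter = 15 + 9 + 12 = 36.

36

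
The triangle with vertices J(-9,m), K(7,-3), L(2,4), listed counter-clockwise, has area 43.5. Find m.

Write out the shoelace sum; only the two edges meeting at J involve m:
2·Area = [(2·m − (-9)·4) + ((-9)·(-3) − 7·m)] + 34
       = -5·m + 97 = 87
⇒ m = 2.

2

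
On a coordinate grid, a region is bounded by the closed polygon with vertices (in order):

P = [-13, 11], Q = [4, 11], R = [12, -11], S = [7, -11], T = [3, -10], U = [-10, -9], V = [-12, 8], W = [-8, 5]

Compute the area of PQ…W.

394.5

Apply the shoelace (surveyor's) formula: 2A = Σ (x_i·y_{i+1} − x_{i+1}·y_i), indices taken mod 8.
Cross-terms: -187, -176, -55, -37, -127, -188, 4, -23  ⇒  Σ = -789
Area = |Σ|/2 = 394.5.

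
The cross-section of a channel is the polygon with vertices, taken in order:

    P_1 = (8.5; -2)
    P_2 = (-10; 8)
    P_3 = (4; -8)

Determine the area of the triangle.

Apply the shoelace (surveyor's) formula: 2A = Σ (x_i·y_{i+1} − x_{i+1}·y_i), indices taken mod 3.
Σ = (48) + (48) + (60) = 156
Area = |Σ|/2 = 78.

78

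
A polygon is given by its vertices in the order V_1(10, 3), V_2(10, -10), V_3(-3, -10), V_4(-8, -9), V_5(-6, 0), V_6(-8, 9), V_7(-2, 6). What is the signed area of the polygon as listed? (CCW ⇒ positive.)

-258.5

Σ = (-130) + (-130) + (-53) + (-54) + (-54) + (-30) + (-66) = -517
Signed area = Σ/2 = -258.5 (negative ⇒ clockwise traversal).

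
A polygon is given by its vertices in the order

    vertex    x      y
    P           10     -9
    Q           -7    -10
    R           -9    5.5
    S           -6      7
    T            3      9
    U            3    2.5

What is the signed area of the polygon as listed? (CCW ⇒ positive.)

Cross-terms: -163, -128.5, -30, -75, -19.5, -52  ⇒  Σ = -468
Signed area = Σ/2 = -234 (negative ⇒ clockwise traversal).

-234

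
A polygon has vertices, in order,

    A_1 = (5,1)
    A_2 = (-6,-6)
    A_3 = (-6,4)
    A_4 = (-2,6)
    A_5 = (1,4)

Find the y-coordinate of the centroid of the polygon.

55/87

Apply Gauss's area formula. First the cross-terms c_i = x_i·y_{i+1} − x_{i+1}·y_i:
  -24, -60, -28, -14, -19  ⇒  2A = -145, A = -72.5.
Then Σ (y_i + y_{i+1})·c_i = -275, so ȳ = -275 / (6·(-72.5)) = 55/87.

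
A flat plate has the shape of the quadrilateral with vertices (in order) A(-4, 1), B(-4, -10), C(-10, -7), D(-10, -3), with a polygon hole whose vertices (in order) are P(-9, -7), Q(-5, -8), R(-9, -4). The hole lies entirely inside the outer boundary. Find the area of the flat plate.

Outer boundary:
Apply Gauss's area formula: 2A = Σ (x_i·y_{i+1} − x_{i+1}·y_i), indices taken mod 4.
A→B: (-4)(-10) − (-4)(1) = 44
B→C: (-4)(-7) − (-10)(-10) = -72
C→D: (-10)(-3) − (-10)(-7) = -40
D→A: (-10)(1) − (-4)(-3) = -22
Σ = -90
Area = |Σ|/2 = 45.
Hole:
Apply the shoelace (surveyor's) formula: 2A = Σ (x_i·y_{i+1} − x_{i+1}·y_i), indices taken mod 3.
Σ = (37) + (-52) + (27) = 12
Area = |Σ|/2 = 6.
Net area = 45 − 6 = 39.

39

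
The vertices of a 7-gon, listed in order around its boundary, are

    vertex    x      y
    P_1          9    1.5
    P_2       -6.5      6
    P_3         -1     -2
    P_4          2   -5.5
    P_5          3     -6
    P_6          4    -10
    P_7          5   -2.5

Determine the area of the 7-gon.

80.375

Cross-terms: 63.75, 19, 9.5, 4.5, -6, 40, 30  ⇒  Σ = 160.75
Area = |Σ|/2 = 80.375.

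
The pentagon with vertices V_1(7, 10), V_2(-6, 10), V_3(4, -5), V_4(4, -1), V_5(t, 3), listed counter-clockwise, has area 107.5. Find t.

Write out the shoelace sum; only the two edges meeting at V_5 involve t:
2·Area = [(4·3 − t·(-1)) + (t·10 − 7·3)] + 136
       = 11·t + 127 = 215
⇒ t = 8.

8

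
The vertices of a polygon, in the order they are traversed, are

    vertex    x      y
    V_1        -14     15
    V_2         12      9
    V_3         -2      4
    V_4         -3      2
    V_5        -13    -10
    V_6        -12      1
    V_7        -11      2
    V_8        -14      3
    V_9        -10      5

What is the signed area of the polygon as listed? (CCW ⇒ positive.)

Apply the shoelace (surveyor's) formula: 2A = Σ (x_i·y_{i+1} − x_{i+1}·y_i), indices taken mod 9.
V_1→V_2: (-14)(9) − (12)(15) = -306
V_2→V_3: (12)(4) − (-2)(9) = 66
V_3→V_4: (-2)(2) − (-3)(4) = 8
V_4→V_5: (-3)(-10) − (-13)(2) = 56
V_5→V_6: (-13)(1) − (-12)(-10) = -133
V_6→V_7: (-12)(2) − (-11)(1) = -13
V_7→V_8: (-11)(3) − (-14)(2) = -5
V_8→V_9: (-14)(5) − (-10)(3) = -40
V_9→V_1: (-10)(15) − (-14)(5) = -80
Σ = -447
Signed area = Σ/2 = -223.5 (negative ⇒ clockwise traversal).

-223.5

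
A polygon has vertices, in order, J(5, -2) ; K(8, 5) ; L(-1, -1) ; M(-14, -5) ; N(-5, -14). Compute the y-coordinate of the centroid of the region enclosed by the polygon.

-1091/210

Apply Gauss's area formula. First the cross-terms c_i = x_i·y_{i+1} − x_{i+1}·y_i:
  41, -3, -9, 171, 80  ⇒  2A = 280, A = 140.
Then Σ (y_i + y_{i+1})·c_i = -4364, so ȳ = -4364 / (6·140) = -1091/210.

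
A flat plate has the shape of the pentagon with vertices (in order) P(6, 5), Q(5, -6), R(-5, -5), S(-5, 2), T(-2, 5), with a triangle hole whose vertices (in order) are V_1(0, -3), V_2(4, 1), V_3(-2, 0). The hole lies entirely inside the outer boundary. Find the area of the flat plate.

Outer boundary:
Σ = (-61) + (-55) + (-35) + (-21) + (-40) = -212
Area = |Σ|/2 = 106.
Hole:
Cross-terms: 12, 2, 6  ⇒  Σ = 20
Area = |Σ|/2 = 10.
Net area = 106 − 10 = 96.

96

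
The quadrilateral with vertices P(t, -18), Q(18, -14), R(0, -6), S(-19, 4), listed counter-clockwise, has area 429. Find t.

Write out the shoelace sum; only the two edges meeting at P involve t:
2·Area = [((-19)·(-18) − t·4) + (t·(-14) − 18·(-18))] + -222
       = -18·t + 444 = 858
⇒ t = -23.

-23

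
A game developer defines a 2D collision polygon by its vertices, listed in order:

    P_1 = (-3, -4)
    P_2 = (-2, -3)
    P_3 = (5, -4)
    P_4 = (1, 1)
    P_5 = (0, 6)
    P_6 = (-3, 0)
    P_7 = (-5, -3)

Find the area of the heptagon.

38.5

Σ = (1) + (23) + (9) + (6) + (18) + (9) + (11) = 77
Area = |Σ|/2 = 38.5.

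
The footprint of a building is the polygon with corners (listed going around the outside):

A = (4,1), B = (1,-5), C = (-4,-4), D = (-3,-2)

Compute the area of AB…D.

Apply the shoelace (surveyor's) formula: 2A = Σ (x_i·y_{i+1} − x_{i+1}·y_i), indices taken mod 4.
A→B: (4)(-5) − (1)(1) = -21
B→C: (1)(-4) − (-4)(-5) = -24
C→D: (-4)(-2) − (-3)(-4) = -4
D→A: (-3)(1) − (4)(-2) = 5
Σ = -44
Area = |Σ|/2 = 22.

22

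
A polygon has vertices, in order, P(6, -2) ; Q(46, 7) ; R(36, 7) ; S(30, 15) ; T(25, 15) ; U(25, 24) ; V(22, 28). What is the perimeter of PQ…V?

114

|PQ| = √((40)² + (9)²) = √1681 = 41
|QR| = √((-10)² + (0)²) = √100 = 10
|RS| = √((-6)² + (8)²) = √100 = 10
|ST| = √((-5)² + (0)²) = √25 = 5
|TU| = √((0)² + (9)²) = √81 = 9
|UV| = √((-3)² + (4)²) = √25 = 5
|VP| = √((-16)² + (-30)²) = √1156 = 34
Perimeter = 41 + 10 + 10 + 5 + 9 + 5 + 34 = 114.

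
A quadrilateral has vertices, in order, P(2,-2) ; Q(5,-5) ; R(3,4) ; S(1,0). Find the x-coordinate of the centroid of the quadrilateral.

86/29

Apply the shoelace (surveyor's) formula. First the cross-terms c_i = x_i·y_{i+1} − x_{i+1}·y_i:
  0, 35, -4, -2  ⇒  2A = 29, A = 14.5.
Then Σ (x_i + x_{i+1})·c_i = 258, so x̄ = 258 / (6·14.5) = 86/29.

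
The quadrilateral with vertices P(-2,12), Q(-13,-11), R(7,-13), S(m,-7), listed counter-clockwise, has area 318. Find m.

11

Write out the shoelace sum; only the two edges meeting at S involve m:
2·Area = [(7·(-7) − m·(-13)) + (m·12 − (-2)·(-7))] + 424
       = 25·m + 361 = 636
⇒ m = 11.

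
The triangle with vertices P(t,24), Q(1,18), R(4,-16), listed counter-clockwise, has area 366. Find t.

Write out the shoelace sum; only the two edges meeting at P involve t:
2·Area = [(4·24 − t·(-16)) + (t·18 − 1·24)] + -88
       = 34·t + -16 = 732
⇒ t = 22.

22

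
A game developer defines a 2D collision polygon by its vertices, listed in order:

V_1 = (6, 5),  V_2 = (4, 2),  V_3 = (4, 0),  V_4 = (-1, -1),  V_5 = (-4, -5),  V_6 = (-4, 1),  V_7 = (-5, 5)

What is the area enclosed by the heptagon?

56.5

Apply the shoelace (surveyor's) formula: 2A = Σ (x_i·y_{i+1} − x_{i+1}·y_i), indices taken mod 7.
Σ = (-8) + (-8) + (-4) + (1) + (-24) + (-15) + (-55) = -113
Area = |Σ|/2 = 56.5.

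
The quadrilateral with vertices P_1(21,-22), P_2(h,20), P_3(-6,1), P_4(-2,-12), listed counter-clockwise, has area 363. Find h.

-8

Write out the shoelace sum; only the two edges meeting at P_2 involve h:
2·Area = [(21·20 − h·(-22)) + (h·1 − (-6)·20)] + 370
       = 23·h + 910 = 726
⇒ h = -8.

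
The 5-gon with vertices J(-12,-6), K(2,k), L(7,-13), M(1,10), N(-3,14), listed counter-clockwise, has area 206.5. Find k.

The doubled signed area Σ (x_i y_{i+1} − x_{i+1} y_i) is linear in k.
With k=0 it equals 299; the coefficient of k is -19 (from the two edges through K).
So -19·k + 299 = 2·206.5 = 413 ⇒ k = -6.

-6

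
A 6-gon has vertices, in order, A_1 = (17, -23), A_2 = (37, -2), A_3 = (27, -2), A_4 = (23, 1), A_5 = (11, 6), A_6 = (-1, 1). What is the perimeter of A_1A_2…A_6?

|A_1A_2| = √((20)² + (21)²) = √841 = 29
|A_2A_3| = √((-10)² + (0)²) = √100 = 10
|A_3A_4| = √((-4)² + (3)²) = √25 = 5
|A_4A_5| = √((-12)² + (5)²) = √169 = 13
|A_5A_6| = √((-12)² + (-5)²) = √169 = 13
|A_6A_1| = √((18)² + (-24)²) = √900 = 30
Perimeter = 29 + 10 + 5 + 13 + 13 + 30 = 100.

100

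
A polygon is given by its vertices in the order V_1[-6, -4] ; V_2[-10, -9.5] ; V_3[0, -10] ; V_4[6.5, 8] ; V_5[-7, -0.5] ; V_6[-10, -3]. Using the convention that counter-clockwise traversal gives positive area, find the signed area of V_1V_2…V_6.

V_1→V_2: (-6)(-9.5) − (-10)(-4) = 17
V_2→V_3: (-10)(-10) − (0)(-9.5) = 100
V_3→V_4: (0)(8) − (6.5)(-10) = 65
V_4→V_5: (6.5)(-0.5) − (-7)(8) = 52.75
V_5→V_6: (-7)(-3) − (-10)(-0.5) = 16
V_6→V_1: (-10)(-4) − (-6)(-3) = 22
Σ = 272.75
Signed area = Σ/2 = 136.375 (positive ⇒ counter-clockwise traversal).

136.375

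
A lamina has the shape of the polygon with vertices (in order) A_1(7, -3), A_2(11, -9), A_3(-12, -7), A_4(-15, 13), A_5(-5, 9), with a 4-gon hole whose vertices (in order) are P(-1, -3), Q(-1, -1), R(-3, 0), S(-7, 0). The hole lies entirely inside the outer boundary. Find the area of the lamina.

Outer boundary:
Σ = (-30) + (-185) + (-261) + (-70) + (-48) = -594
Area = |Σ|/2 = 297.
Hole:
Apply the shoelace (surveyor's) formula: 2A = Σ (x_i·y_{i+1} − x_{i+1}·y_i), indices taken mod 4.
Σ = (-2) + (-3) + (0) + (21) = 16
Area = |Σ|/2 = 8.
Net area = 297 − 8 = 289.

289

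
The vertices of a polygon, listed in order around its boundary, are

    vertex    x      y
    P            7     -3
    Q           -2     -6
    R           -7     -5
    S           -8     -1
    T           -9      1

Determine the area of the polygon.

55

P→Q: (7)(-6) − (-2)(-3) = -48
Q→R: (-2)(-5) − (-7)(-6) = -32
R→S: (-7)(-1) − (-8)(-5) = -33
S→T: (-8)(1) − (-9)(-1) = -17
T→P: (-9)(-3) − (7)(1) = 20
Σ = -110
Area = |Σ|/2 = 55.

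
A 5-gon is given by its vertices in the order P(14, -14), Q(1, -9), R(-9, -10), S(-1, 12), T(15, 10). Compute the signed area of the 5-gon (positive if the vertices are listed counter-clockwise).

-430.5

Apply the shoelace formula: 2A = Σ (x_i·y_{i+1} − x_{i+1}·y_i), indices taken mod 5.
Cross-terms: -112, -91, -118, -190, -350  ⇒  Σ = -861
Signed area = Σ/2 = -430.5 (negative ⇒ clockwise traversal).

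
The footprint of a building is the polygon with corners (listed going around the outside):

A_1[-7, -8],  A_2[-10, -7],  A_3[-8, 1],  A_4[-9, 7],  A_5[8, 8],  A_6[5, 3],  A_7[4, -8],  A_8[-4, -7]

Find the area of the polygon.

208.5

Apply Gauss's area formula: 2A = Σ (x_i·y_{i+1} − x_{i+1}·y_i), indices taken mod 8.
Cross-terms: -31, -66, -47, -128, -16, -52, -60, -17  ⇒  Σ = -417
Area = |Σ|/2 = 208.5.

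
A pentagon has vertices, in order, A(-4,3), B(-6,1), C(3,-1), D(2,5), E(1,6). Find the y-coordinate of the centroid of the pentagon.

37/17

Apply the surveyor's formula. First the cross-terms c_i = x_i·y_{i+1} − x_{i+1}·y_i:
  14, 3, 17, 7, 27  ⇒  2A = 68, A = 34.
Then Σ (y_i + y_{i+1})·c_i = 444, so ȳ = 444 / (6·34) = 37/17.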